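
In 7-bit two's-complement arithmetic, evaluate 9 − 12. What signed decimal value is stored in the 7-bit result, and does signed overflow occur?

9 → 0001001
12 → 0001100
Subtract via negate-and-add: invert 0001100 + 1 = 1110100 (i.e. -12).
  0001001
+ 1110100
= 1111101
Result 1111101: MSB = 1 → 125 − 128 = -3.
Addends (after negating the subtrahend) have opposite signs, so signed overflow cannot occur.

-3; no overflow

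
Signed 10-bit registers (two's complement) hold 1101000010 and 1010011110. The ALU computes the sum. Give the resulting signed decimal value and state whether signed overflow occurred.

480; overflow

1101000010 = -190 (signed)
1010011110 = -354 (signed)
  1101000010
+ 1010011110
= 0111100000  (discard carry-out 1)
Result 0111100000: MSB = 0 → value 480.
Both addends are negative but the stored result is non-negative: signed overflow. The true value -190 + (-354) = -544 lies outside [-512, 511].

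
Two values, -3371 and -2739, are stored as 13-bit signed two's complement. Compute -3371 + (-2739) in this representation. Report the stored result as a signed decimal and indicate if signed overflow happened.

-3371 → 1001011010101
-2739 → 1010101001101
  1001011010101
+ 1010101001101
= 0100000100010  (discard carry-out 1)
Result 0100000100010: MSB = 0 → value 2082.
Both addends are negative but the stored result is non-negative: signed overflow. The true value -3371 + (-2739) = -6110 lies outside [-4096, 4095].

2082; overflow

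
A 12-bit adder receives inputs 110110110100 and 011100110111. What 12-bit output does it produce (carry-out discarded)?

  110110110100
+ 011100110111
= 010011101011  (discard carry-out 1)

010011101011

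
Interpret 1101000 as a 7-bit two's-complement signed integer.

MSB is 1, so the value is negative.
Invert: 0010111. Add 1: 0011000 = 24. So the value is −24.

-24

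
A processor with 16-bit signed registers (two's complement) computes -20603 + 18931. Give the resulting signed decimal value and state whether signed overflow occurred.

-20603 → 1010111110000101
18931 → 0100100111110011
  1010111110000101
+ 0100100111110011
= 1111100101111000
Result 1111100101111000: MSB = 1 → 63864 − 65536 = -1672.
Addends have opposite signs, so signed overflow cannot occur.

-1672; no overflow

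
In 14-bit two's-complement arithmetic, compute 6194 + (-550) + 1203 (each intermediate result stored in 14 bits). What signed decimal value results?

6847

6194 + (-550) = 5644 (01011000001100)
5644 + 1203 = 6847 (01101010111111)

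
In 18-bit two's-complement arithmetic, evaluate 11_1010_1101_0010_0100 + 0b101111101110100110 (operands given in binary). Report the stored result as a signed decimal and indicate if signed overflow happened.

-87862; no overflow

11_1010_1101_0010_0100 → 111010110100100100 = -21212 (signed)
0b101111101110100110 → 101111101110100110 = -66650 (signed)
  111010110100100100
+ 101111101110100110
= 101010100011001010  (discard carry-out 1)
Result 101010100011001010: MSB = 1 → 174282 − 262144 = -87862.
Both addends are negative and so is the stored result: no signed overflow.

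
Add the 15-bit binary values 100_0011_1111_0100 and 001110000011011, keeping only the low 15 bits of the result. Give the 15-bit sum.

110000000001111

  100001111110100
+ 001110000011011
= 110000000001111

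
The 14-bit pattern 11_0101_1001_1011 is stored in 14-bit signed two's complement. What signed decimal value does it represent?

MSB is 1, so the value is negative.
Unsigned reading: 13723. Subtract 2^14 = 16384: 13723 − 16384 = -2661.

-2661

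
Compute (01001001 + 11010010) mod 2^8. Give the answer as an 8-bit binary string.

  01001001
+ 11010010
= 00011011  (discard carry-out 1)

00011011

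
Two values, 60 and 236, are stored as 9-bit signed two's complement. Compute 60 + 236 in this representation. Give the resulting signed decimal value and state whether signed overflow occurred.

60 → 000111100
236 → 011101100
  000111100
+ 011101100
= 100101000
Result 100101000: MSB = 1 → 296 − 512 = -216.
Both addends are non-negative but the stored result is negative: signed overflow. The true value 60 + 236 = 296 lies outside [-256, 255].

-216; overflow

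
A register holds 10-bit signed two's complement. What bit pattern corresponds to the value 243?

243 is non-negative, so write it directly in 10 bits: 0011110011.

0011110011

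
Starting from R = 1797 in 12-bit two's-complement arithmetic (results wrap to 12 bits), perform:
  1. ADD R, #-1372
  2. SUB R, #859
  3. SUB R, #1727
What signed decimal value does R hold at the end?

Start: R = 1797 = 011100000101.
R = 1797 + (-1372) = 425 = 000110101001
R = 425 − 859 = -434 = 111001001110
R = -434 − 1727 = -2161; wraps to 1935 = 011110001111

1935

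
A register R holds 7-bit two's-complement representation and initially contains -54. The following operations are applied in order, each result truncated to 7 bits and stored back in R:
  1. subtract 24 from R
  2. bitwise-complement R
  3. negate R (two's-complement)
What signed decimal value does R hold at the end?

Start: R = -54 = 1001010.
R = -54 − 24 = -78; wraps to 50 = 0110010
R = NOT 0110010 = 1001101 = -51
R = −(-51) = 51 = 0110011

51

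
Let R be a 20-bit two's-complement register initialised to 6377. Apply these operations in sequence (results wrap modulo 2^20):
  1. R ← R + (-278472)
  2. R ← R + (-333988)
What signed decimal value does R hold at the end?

442493

Start: R = 6377 = 00000001100011101001.
R = 6377 + (-278472) = -272095 = 10111101100100100001
R = -272095 + (-333988) = -606083; wraps to 442493 = 01101100000001111101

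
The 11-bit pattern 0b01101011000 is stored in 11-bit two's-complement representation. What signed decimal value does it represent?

MSB is 0, so the value is non-negative: 01101011000 = 856.

856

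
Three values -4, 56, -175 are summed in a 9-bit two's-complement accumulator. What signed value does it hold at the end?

-123

-4 + 56 = 52 (000110100)
52 + (-175) = -123 (110000101)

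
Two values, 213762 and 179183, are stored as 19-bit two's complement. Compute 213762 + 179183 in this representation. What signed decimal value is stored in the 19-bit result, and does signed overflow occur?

-131343; overflow

213762 → 0110100001100000010
179183 → 0101011101111101111
  0110100001100000010
+ 0101011101111101111
= 1011111111011110001
Result 1011111111011110001: MSB = 1 → 392945 − 524288 = -131343.
Both addends are non-negative but the stored result is negative: signed overflow. The true value 213762 + 179183 = 392945 lies outside [-262144, 262143].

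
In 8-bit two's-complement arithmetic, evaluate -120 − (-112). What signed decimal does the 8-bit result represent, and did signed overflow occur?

-8; no overflow

-120 → 10001000
-112 → 10010000
Subtract via negate-and-add: invert 10010000 + 1 = 01110000 (i.e. 112).
  10001000
+ 01110000
= 11111000
Result 11111000: MSB = 1 → 248 − 256 = -8.
Addends (after negating the subtrahend) have opposite signs, so signed overflow cannot occur.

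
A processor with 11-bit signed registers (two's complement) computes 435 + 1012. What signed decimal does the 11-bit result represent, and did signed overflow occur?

435 → 00110110011
1012 → 01111110100
  00110110011
+ 01111110100
= 10110100111
Result 10110100111: MSB = 1 → 1447 − 2048 = -601.
Both addends are non-negative but the stored result is negative: signed overflow. The true value 435 + 1012 = 1447 lies outside [-1024, 1023].

-601; overflow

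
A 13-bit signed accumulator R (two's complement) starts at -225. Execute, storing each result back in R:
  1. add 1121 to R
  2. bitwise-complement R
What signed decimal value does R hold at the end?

Start: R = -225 = 1111100011111.
R = -225 + 1121 = 896 = 0001110000000
R = NOT 0001110000000 = 1110001111111 = -897

-897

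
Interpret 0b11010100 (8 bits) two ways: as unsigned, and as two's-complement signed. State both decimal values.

Unsigned: 11010100 = 212.
Signed: MSB=1 → 212 − 256 = -44.

unsigned = 212, signed = -44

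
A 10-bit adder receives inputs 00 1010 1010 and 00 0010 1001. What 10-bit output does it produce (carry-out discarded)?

0011010011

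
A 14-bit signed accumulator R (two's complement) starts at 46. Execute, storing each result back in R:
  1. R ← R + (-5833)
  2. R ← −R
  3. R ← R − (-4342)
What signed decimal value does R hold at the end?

-6255

Start: R = 46 = 00000000101110.
R = 46 + (-5833) = -5787 = 10100101100101
R = −(-5787) = 5787 = 01011010011011
R = 5787 − (-4342) = 10129; wraps to -6255 = 10011110010001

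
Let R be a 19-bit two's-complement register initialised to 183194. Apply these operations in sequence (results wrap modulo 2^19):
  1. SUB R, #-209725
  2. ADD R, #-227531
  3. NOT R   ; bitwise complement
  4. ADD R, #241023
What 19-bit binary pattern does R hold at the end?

Start: R = 183194 = 0101100101110011010.
R = 183194 − (-209725) = 392919; wraps to -131369 = 1011111111011010111
R = -131369 + (-227531) = -358900; wraps to 165388 = 0101000011000001100
R = NOT 0101000011000001100 = 1010111100111110011 = -165389
R = -165389 + 241023 = 75634 = 0010010011101110010

0010010011101110010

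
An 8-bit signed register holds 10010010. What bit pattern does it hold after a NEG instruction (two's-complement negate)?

01101110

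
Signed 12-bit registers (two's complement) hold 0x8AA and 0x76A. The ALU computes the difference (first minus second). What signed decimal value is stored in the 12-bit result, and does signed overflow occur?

320; overflow

0x8AA = 100010101010 = -1878 (signed)
0x76A = 011101101010 = 1898 (signed)
Subtract via negate-and-add: invert 011101101010 + 1 = 100010010110 (i.e. -1898).
  100010101010
+ 100010010110
= 000101000000  (discard carry-out 1)
Result 000101000000: MSB = 0 → value 320.
Both addends (after negating the subtrahend) are negative but the stored result is non-negative: signed overflow. The true value -1878 − 1898 = -3776 lies outside [-2048, 2047].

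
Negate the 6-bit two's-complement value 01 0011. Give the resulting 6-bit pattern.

101101

Invert: 101100. Add 1: 101101.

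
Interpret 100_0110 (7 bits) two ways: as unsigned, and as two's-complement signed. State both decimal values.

unsigned = 70, signed = -58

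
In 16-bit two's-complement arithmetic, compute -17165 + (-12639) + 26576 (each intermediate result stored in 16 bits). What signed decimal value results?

-17165 + (-12639) = -29804 (1000101110010100)
-29804 + 26576 = -3228 (1111001101100100)

-3228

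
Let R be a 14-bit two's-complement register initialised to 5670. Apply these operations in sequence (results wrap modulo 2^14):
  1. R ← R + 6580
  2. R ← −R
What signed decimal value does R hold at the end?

4134

Start: R = 5670 = 01011000100110.
R = 5670 + 6580 = 12250; wraps to -4134 = 10111111011010
R = −(-4134) = 4134 = 01000000100110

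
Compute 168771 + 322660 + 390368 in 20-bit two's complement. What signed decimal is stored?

168771 + 322660 = 491431 (01110111111110100111)
491431 + 390368 = 881799 → wraps to -166777 (11010111010010000111)

-166777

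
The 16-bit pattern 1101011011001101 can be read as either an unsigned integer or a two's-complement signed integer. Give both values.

unsigned = 54989, signed = -10547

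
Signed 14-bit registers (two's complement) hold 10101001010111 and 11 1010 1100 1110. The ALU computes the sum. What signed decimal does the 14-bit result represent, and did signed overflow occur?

-6875; no overflow

10101001010111 = -5545 (signed)
11 1010 1100 1110 → 11101011001110 = -1330 (signed)
  10101001010111
+ 11101011001110
= 10010100100101  (discard carry-out 1)
Result 10010100100101: MSB = 1 → 9509 − 16384 = -6875.
Both addends are negative and so is the stored result: no signed overflow.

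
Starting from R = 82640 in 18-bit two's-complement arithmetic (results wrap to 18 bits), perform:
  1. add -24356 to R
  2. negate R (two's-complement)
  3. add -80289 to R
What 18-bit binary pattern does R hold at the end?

011110001010110011

Start: R = 82640 = 010100001011010000.
R = 82640 + (-24356) = 58284 = 001110001110101100
R = −(58284) = -58284 = 110001110001010100
R = -58284 + (-80289) = -138573; wraps to 123571 = 011110001010110011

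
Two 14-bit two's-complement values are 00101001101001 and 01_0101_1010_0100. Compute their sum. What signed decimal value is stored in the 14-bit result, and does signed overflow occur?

00101001101001 = 2665 (signed)
01_0101_1010_0100 → 01010110100100 = 5540 (signed)
  00101001101001
+ 01010110100100
= 10000000001101
Result 10000000001101: MSB = 1 → 8205 − 16384 = -8179.
Both addends are non-negative but the stored result is negative: signed overflow. The true value 2665 + 5540 = 8205 lies outside [-8192, 8191].

-8179; overflow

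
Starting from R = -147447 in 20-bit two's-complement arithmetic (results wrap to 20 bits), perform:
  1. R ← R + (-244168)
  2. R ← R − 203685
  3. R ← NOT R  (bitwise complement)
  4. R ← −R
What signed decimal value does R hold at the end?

Start: R = -147447 = 11011100000000001001.
R = -147447 + (-244168) = -391615 = 10100000011001000001
R = -391615 − 203685 = -595300; wraps to 453276 = 01101110101010011100
R = NOT 01101110101010011100 = 10010001010101100011 = -453277
R = −(-453277) = 453277 = 01101110101010011101

453277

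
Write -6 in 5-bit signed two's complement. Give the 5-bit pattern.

11010

|-6| = 6 = 00110 in 5 bits.
Invert the bits: 11001. Add 1: 11010.
Check: 11010 reads as 26 − 32 = -6.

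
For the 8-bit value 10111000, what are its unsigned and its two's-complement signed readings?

Unsigned: 10111000 = 184.
Signed: MSB=1 → 184 − 256 = -72.

unsigned = 184, signed = -72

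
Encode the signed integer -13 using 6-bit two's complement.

|-13| = 13 = 001101 in 6 bits.
Invert the bits: 110010. Add 1: 110011.
Check: 110011 reads as 51 − 64 = -13.

110011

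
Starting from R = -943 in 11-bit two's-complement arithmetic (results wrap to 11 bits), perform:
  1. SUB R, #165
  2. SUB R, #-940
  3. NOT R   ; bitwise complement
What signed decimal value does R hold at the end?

167

Start: R = -943 = 10001010001.
R = -943 − 165 = -1108; wraps to 940 = 01110101100
R = 940 − (-940) = 1880; wraps to -168 = 11101011000
R = NOT 11101011000 = 00010100111 = 167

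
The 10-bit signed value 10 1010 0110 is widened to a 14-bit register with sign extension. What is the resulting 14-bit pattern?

11111010100110

MSB of 1010100110 is 1; replicate it into the new high bits.
1111|1010100110 → 11111010100110 (still -346).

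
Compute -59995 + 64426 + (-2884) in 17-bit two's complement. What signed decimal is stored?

1547

-59995 + 64426 = 4431 (00001000101001111)
4431 + (-2884) = 1547 (00000011000001011)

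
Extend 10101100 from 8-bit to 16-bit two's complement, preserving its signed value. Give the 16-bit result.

1111111110101100

MSB of 10101100 is 1; replicate it into the new high bits.
11111111|10101100 → 1111111110101100 (still -84).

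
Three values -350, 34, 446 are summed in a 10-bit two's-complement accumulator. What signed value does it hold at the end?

-350 + 34 = -316 (1011000100)
-316 + 446 = 130 (0010000010)

130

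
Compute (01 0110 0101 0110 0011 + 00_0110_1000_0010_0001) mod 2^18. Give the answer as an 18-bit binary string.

  010110010101100011
+ 000110100000100001
= 011100110110000100

011100110110000100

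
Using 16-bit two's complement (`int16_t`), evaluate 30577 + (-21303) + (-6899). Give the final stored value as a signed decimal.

2375

30577 + (-21303) = 9274 (0010010000111010)
9274 + (-6899) = 2375 (0000100101000111)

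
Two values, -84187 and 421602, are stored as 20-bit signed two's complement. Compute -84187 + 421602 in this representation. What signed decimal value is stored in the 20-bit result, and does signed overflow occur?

337415; no overflow

-84187 → 11101011011100100101
421602 → 01100110111011100010
  11101011011100100101
+ 01100110111011100010
= 01010010011000000111  (discard carry-out 1)
Result 01010010011000000111: MSB = 0 → value 337415.
Addends have opposite signs, so signed overflow cannot occur.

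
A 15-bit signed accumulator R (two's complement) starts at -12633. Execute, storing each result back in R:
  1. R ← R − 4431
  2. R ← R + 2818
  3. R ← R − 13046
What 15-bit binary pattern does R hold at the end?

001010101100100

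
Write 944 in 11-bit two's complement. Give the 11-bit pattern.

01110110000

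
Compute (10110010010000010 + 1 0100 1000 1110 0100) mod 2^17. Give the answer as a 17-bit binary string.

01010110101100110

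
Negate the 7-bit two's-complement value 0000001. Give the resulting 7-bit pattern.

1111111

Invert: 1111110. Add 1: 1111111.
Check: 0000001 = 1, 1111111 = -1.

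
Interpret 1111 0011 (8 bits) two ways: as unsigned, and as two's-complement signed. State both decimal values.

unsigned = 243, signed = -13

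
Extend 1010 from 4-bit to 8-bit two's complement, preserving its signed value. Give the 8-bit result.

11111010

MSB of 1010 is 1; replicate it into the new high bits.
1111|1010 → 11111010 (still -6).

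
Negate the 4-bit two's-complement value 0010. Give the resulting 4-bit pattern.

1110

Invert: 1101. Add 1: 1110.
Check: 0010 = 2, 1110 = -2.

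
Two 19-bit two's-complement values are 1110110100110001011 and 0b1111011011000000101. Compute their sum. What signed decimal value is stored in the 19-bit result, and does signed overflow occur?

-57456; no overflow

1110110100110001011 = -38517 (signed)
0b1111011011000000101 → 1111011011000000101 = -18939 (signed)
  1110110100110001011
+ 1111011011000000101
= 1110001111110010000  (discard carry-out 1)
Result 1110001111110010000: MSB = 1 → 466832 − 524288 = -57456.
Both addends are negative and so is the stored result: no signed overflow.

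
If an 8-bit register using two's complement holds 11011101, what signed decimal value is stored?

-35

MSB is 1, so the value is negative.
Unsigned reading: 221. Subtract 2^8 = 256: 221 − 256 = -35.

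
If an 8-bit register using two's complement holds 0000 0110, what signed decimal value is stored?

MSB is 0, so the value is non-negative: 00000110 = 6.

6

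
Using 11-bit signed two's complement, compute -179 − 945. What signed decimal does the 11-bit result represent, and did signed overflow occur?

924; overflow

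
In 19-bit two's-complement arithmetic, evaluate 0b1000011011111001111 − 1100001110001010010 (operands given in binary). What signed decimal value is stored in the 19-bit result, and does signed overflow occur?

-124035; no overflow

0b1000011011111001111 → 1000011011111001111 = -247857 (signed)
1100001110001010010 = -123822 (signed)
Subtract via negate-and-add: invert 1100001110001010010 + 1 = 0011110001110101110 (i.e. 123822).
  1000011011111001111
+ 0011110001110101110
= 1100001101101111101
Result 1100001101101111101: MSB = 1 → 400253 − 524288 = -124035.
Addends (after negating the subtrahend) have opposite signs, so signed overflow cannot occur.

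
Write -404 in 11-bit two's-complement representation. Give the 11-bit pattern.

|-404| = 404 = 00110010100 in 11 bits.
Invert the bits: 11001101011. Add 1: 11001101100.

11001101100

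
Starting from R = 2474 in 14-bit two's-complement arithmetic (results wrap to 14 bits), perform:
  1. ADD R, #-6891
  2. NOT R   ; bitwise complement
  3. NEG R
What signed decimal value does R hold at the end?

Start: R = 2474 = 00100110101010.
R = 2474 + (-6891) = -4417 = 10111010111111
R = NOT 10111010111111 = 01000101000000 = 4416
R = −(4416) = -4416 = 10111011000000

-4416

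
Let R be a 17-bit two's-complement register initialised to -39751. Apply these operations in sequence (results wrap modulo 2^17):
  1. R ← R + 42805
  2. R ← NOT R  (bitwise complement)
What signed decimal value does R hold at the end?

-3055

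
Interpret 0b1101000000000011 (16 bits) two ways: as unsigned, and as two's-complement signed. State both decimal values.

unsigned = 53251, signed = -12285

Unsigned: 1101000000000011 = 53251.
Signed: MSB=1 → 53251 − 65536 = -12285.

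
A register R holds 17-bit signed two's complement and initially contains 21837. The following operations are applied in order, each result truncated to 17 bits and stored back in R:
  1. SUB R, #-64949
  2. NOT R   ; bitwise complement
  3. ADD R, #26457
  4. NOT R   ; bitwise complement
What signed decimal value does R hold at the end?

Start: R = 21837 = 00101010101001101.
R = 21837 − (-64949) = 86786; wraps to -44286 = 10101001100000010
R = NOT 10101001100000010 = 01010110011111101 = 44285
R = 44285 + 26457 = 70742; wraps to -60330 = 10001010001010110
R = NOT 10001010001010110 = 01110101110101001 = 60329

60329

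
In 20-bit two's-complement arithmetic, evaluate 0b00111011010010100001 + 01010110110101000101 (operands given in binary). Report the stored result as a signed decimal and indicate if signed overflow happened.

-450074; overflow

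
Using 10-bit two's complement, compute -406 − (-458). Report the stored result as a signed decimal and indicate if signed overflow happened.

52; no overflow

-406 → 1001101010
-458 → 1000110110
Subtract via negate-and-add: invert 1000110110 + 1 = 0111001010 (i.e. 458).
  1001101010
+ 0111001010
= 0000110100  (discard carry-out 1)
Result 0000110100: MSB = 0 → value 52.
Addends (after negating the subtrahend) have opposite signs, so signed overflow cannot occur.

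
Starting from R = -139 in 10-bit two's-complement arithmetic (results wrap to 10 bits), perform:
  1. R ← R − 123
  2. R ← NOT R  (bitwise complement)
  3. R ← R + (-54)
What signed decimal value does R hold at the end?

207

Start: R = -139 = 1101110101.
R = -139 − 123 = -262 = 1011111010
R = NOT 1011111010 = 0100000101 = 261
R = 261 + (-54) = 207 = 0011001111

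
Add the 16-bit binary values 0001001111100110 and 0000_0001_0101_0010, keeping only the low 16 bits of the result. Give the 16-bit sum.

  0001001111100110
+ 0000000101010010
= 0001010100111000

0001010100111000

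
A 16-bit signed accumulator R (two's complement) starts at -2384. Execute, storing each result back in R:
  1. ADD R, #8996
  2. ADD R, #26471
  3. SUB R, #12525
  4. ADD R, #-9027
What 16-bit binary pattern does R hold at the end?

0010110100001011

Start: R = -2384 = 1111011010110000.
R = -2384 + 8996 = 6612 = 0001100111010100
R = 6612 + 26471 = 33083; wraps to -32453 = 1000000100111011
R = -32453 − 12525 = -44978; wraps to 20558 = 0101000001001110
R = 20558 + (-9027) = 11531 = 0010110100001011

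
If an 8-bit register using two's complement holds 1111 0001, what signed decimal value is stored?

MSB is 1, so the value is negative.
Unsigned reading: 241. Subtract 2^8 = 256: 241 − 256 = -15.

-15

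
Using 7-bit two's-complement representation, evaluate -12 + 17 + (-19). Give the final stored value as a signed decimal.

-14

-12 + 17 = 5 (0000101)
5 + (-19) = -14 (1110010)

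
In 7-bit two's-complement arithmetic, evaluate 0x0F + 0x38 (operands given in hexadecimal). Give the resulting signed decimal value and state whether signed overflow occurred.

-57; overflow

0x0F = 0001111 = 15 (signed)
0x38 = 0111000 = 56 (signed)
  0001111
+ 0111000
= 1000111
Result 1000111: MSB = 1 → 71 − 128 = -57.
Both addends are non-negative but the stored result is negative: signed overflow. The true value 15 + 56 = 71 lies outside [-64, 63].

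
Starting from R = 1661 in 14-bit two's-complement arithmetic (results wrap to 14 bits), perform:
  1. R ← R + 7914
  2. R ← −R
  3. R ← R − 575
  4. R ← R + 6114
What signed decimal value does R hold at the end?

Start: R = 1661 = 00011001111101.
R = 1661 + 7914 = 9575; wraps to -6809 = 10010101100111
R = −(-6809) = 6809 = 01101010011001
R = 6809 − 575 = 6234 = 01100001011010
R = 6234 + 6114 = 12348; wraps to -4036 = 11000000111100

-4036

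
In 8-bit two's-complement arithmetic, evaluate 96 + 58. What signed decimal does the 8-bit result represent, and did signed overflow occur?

96 → 01100000
58 → 00111010
  01100000
+ 00111010
= 10011010
Result 10011010: MSB = 1 → 154 − 256 = -102.
Both addends are non-negative but the stored result is negative: signed overflow. The true value 96 + 58 = 154 lies outside [-128, 127].

-102; overflow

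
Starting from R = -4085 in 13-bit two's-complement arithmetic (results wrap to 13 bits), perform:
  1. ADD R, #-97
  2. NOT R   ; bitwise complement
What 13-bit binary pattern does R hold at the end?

Start: R = -4085 = 1000000001011.
R = -4085 + (-97) = -4182; wraps to 4010 = 0111110101010
R = NOT 0111110101010 = 1000001010101 = -4011

1000001010101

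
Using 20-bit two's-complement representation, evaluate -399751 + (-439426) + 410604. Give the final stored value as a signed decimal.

-428573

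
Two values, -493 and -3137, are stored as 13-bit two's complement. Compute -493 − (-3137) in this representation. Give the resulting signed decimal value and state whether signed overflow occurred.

-493 → 1111000010011
-3137 → 1001110111111
Subtract via negate-and-add: invert 1001110111111 + 1 = 0110001000001 (i.e. 3137).
  1111000010011
+ 0110001000001
= 0101001010100  (discard carry-out 1)
Result 0101001010100: MSB = 0 → value 2644.
Addends (after negating the subtrahend) have opposite signs, so signed overflow cannot occur.

2644; no overflow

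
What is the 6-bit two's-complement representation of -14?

110010

|-14| = 14 = 001110 in 6 bits.
Invert the bits: 110001. Add 1: 110010.
Check: 110010 reads as 50 − 64 = -14.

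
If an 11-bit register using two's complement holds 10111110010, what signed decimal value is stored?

MSB is 1, so the value is negative.
Invert: 01000001101. Add 1: 01000001110 = 526. So the value is −526.

-526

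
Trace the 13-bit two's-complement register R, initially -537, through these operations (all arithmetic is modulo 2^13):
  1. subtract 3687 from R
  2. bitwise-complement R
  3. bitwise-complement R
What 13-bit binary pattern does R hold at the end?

0111110000000

Start: R = -537 = 1110111100111.
R = -537 − 3687 = -4224; wraps to 3968 = 0111110000000
R = NOT 0111110000000 = 1000001111111 = -3969
R = NOT 1000001111111 = 0111110000000 = 3968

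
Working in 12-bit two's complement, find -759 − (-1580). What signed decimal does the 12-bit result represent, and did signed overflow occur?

821; no overflow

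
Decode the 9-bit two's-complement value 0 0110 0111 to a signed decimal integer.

103

MSB is 0, so the value is non-negative: 001100111 = 103.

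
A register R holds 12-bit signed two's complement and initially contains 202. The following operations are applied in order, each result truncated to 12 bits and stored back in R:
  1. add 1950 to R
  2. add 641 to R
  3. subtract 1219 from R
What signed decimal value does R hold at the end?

Start: R = 202 = 000011001010.
R = 202 + 1950 = 2152; wraps to -1944 = 100001101000
R = -1944 + 641 = -1303 = 101011101001
R = -1303 − 1219 = -2522; wraps to 1574 = 011000100110

1574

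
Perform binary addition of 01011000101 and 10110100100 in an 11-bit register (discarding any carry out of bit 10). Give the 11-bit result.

  01011000101
+ 10110100100
= 00001101001  (discard carry-out 1)

00001101001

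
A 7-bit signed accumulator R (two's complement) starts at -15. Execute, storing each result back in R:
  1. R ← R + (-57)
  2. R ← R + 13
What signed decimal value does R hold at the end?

Start: R = -15 = 1110001.
R = -15 + (-57) = -72; wraps to 56 = 0111000
R = 56 + 13 = 69; wraps to -59 = 1000101

-59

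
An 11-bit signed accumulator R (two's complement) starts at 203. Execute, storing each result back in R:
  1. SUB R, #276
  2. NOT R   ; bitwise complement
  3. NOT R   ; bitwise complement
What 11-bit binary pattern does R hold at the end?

11110110111

Start: R = 203 = 00011001011.
R = 203 − 276 = -73 = 11110110111
R = NOT 11110110111 = 00001001000 = 72
R = NOT 00001001000 = 11110110111 = -73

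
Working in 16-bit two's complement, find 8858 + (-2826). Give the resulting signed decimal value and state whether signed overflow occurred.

6032; no overflow

8858 → 0010001010011010
-2826 → 1111010011110110
  0010001010011010
+ 1111010011110110
= 0001011110010000  (discard carry-out 1)
Result 0001011110010000: MSB = 0 → value 6032.
Addends have opposite signs, so signed overflow cannot occur.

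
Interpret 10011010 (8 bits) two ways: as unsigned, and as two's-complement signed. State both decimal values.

Unsigned: 10011010 = 154.
Signed: MSB=1 → 154 − 256 = -102.

unsigned = 154, signed = -102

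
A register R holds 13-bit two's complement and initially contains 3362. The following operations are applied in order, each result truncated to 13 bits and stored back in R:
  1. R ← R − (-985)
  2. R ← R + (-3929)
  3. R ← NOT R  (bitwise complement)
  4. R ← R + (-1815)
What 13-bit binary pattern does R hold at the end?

Start: R = 3362 = 0110100100010.
R = 3362 − (-985) = 4347; wraps to -3845 = 1000011111011
R = -3845 + (-3929) = -7774; wraps to 418 = 0000110100010
R = NOT 0000110100010 = 1111001011101 = -419
R = -419 + (-1815) = -2234 = 1011101000110

1011101000110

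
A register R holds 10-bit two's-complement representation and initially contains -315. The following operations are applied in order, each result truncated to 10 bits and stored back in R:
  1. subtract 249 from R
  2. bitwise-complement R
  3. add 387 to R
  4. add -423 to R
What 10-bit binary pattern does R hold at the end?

1000001111

Start: R = -315 = 1011000101.
R = -315 − 249 = -564; wraps to 460 = 0111001100
R = NOT 0111001100 = 1000110011 = -461
R = -461 + 387 = -74 = 1110110110
R = -74 + (-423) = -497 = 1000001111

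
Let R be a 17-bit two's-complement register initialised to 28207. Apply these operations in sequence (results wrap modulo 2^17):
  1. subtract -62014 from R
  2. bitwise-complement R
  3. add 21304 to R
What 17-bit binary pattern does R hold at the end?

01111001011001010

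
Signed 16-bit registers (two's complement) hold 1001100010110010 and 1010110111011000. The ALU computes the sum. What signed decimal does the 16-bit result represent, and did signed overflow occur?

18058; overflow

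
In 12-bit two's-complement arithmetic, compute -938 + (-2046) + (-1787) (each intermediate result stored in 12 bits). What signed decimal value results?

-938 + (-2046) = -2984 → wraps to 1112 (010001011000)
1112 + (-1787) = -675 (110101011101)

-675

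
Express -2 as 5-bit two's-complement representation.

11110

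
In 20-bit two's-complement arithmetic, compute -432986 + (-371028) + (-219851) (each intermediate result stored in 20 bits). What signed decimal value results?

24711

-432986 + (-371028) = -804014 → wraps to 244562 (00111011101101010010)
244562 + (-219851) = 24711 (00000110000010000111)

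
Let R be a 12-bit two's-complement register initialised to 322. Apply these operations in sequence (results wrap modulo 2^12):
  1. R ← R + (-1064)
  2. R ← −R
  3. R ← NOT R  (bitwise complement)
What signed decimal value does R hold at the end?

-743

Start: R = 322 = 000101000010.
R = 322 + (-1064) = -742 = 110100011010
R = −(-742) = 742 = 001011100110
R = NOT 001011100110 = 110100011001 = -743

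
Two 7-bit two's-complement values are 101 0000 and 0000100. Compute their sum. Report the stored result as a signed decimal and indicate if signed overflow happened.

101 0000 → 1010000 = -48 (signed)
0000100 = 4 (signed)
  1010000
+ 0000100
= 1010100
Result 1010100: MSB = 1 → 84 − 128 = -44.
Addends have opposite signs, so signed overflow cannot occur.

-44; no overflow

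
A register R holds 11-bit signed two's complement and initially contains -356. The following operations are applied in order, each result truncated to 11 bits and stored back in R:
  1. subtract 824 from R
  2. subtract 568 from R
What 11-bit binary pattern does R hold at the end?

Start: R = -356 = 11010011100.
R = -356 − 824 = -1180; wraps to 868 = 01101100100
R = 868 − 568 = 300 = 00100101100

00100101100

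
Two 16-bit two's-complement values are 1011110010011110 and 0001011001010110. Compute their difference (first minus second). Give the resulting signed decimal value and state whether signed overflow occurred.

-22968; no overflow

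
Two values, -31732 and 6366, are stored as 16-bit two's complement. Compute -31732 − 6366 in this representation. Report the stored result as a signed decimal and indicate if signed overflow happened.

-31732 → 1000010000001100
6366 → 0001100011011110
Subtract via negate-and-add: invert 0001100011011110 + 1 = 1110011100100010 (i.e. -6366).
  1000010000001100
+ 1110011100100010
= 0110101100101110  (discard carry-out 1)
Result 0110101100101110: MSB = 0 → value 27438.
Both addends (after negating the subtrahend) are negative but the stored result is non-negative: signed overflow. The true value -31732 − 6366 = -38098 lies outside [-32768, 32767].

27438; overflow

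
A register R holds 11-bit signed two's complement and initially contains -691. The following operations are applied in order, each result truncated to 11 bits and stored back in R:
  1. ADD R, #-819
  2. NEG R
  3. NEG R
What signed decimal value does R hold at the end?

Start: R = -691 = 10101001101.
R = -691 + (-819) = -1510; wraps to 538 = 01000011010
R = −(538) = -538 = 10111100110
R = −(-538) = 538 = 01000011010

538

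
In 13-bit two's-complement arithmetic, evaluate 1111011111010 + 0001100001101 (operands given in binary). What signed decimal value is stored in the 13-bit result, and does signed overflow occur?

1111011111010 = -262 (signed)
0001100001101 = 781 (signed)
  1111011111010
+ 0001100001101
= 0001000000111  (discard carry-out 1)
Result 0001000000111: MSB = 0 → value 519.
Addends have opposite signs, so signed overflow cannot occur.

519; no overflow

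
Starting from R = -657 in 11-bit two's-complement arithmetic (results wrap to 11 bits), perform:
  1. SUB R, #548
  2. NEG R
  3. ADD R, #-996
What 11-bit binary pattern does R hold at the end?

Start: R = -657 = 10101101111.
R = -657 − 548 = -1205; wraps to 843 = 01101001011
R = −(843) = -843 = 10010110101
R = -843 + (-996) = -1839; wraps to 209 = 00011010001

00011010001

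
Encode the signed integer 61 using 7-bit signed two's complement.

0111101

61 is non-negative, so write it directly in 7 bits: 0111101.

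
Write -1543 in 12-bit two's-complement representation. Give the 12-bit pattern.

|-1543| = 1543 = 011000000111 in 12 bits.
Invert the bits: 100111111000. Add 1: 100111111001.

100111111001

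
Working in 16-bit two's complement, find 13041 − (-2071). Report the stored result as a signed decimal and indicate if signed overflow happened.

15112; no overflow

13041 → 0011001011110001
-2071 → 1111011111101001
Subtract via negate-and-add: invert 1111011111101001 + 1 = 0000100000010111 (i.e. 2071).
  0011001011110001
+ 0000100000010111
= 0011101100001000
Result 0011101100001000: MSB = 0 → value 15112.
Both addends (after negating the subtrahend) are non-negative and so is the stored result: no signed overflow.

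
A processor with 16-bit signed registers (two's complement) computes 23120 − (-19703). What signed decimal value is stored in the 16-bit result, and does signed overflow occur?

23120 → 0101101001010000
-19703 → 1011001100001001
Subtract via negate-and-add: invert 1011001100001001 + 1 = 0100110011110111 (i.e. 19703).
  0101101001010000
+ 0100110011110111
= 1010011101000111
Result 1010011101000111: MSB = 1 → 42823 − 65536 = -22713.
Both addends (after negating the subtrahend) are non-negative but the stored result is negative: signed overflow. The true value 23120 − (-19703) = 42823 lies outside [-32768, 32767].

-22713; overflow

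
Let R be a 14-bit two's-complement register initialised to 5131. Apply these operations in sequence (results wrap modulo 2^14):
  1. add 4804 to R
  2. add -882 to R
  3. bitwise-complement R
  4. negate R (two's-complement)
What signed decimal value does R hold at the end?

-7330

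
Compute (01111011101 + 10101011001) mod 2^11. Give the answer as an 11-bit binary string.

  01111011101
+ 10101011001
= 00100110110  (discard carry-out 1)

00100110110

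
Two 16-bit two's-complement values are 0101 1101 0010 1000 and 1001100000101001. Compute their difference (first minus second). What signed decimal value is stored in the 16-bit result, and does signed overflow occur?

0101 1101 0010 1000 → 0101110100101000 = 23848 (signed)
1001100000101001 = -26583 (signed)
Subtract via negate-and-add: invert 1001100000101001 + 1 = 0110011111010111 (i.e. 26583).
  0101110100101000
+ 0110011111010111
= 1100010011111111
Result 1100010011111111: MSB = 1 → 50431 − 65536 = -15105.
Both addends (after negating the subtrahend) are non-negative but the stored result is negative: signed overflow. The true value 23848 − (-26583) = 50431 lies outside [-32768, 32767].

-15105; overflow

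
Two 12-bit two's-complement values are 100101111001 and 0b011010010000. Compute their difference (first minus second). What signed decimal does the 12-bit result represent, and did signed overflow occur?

100101111001 = -1671 (signed)
0b011010010000 → 011010010000 = 1680 (signed)
Subtract via negate-and-add: invert 011010010000 + 1 = 100101110000 (i.e. -1680).
  100101111001
+ 100101110000
= 001011101001  (discard carry-out 1)
Result 001011101001: MSB = 0 → value 745.
Both addends (after negating the subtrahend) are negative but the stored result is non-negative: signed overflow. The true value -1671 − 1680 = -3351 lies outside [-2048, 2047].

745; overflow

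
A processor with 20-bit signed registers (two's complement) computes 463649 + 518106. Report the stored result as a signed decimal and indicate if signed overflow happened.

463649 → 01110001001100100001
518106 → 01111110011111011010
  01110001001100100001
+ 01111110011111011010
= 11101111101011111011
Result 11101111101011111011: MSB = 1 → 981755 − 1048576 = -66821.
Both addends are non-negative but the stored result is negative: signed overflow. The true value 463649 + 518106 = 981755 lies outside [-524288, 524287].

-66821; overflow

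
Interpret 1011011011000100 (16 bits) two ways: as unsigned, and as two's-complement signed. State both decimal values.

unsigned = 46788, signed = -18748

Unsigned: 1011011011000100 = 46788.
Signed: MSB=1 → 46788 − 65536 = -18748.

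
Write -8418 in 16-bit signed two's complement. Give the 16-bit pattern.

|-8418| = 8418 = 0010000011100010 in 16 bits.
Invert the bits: 1101111100011101. Add 1: 1101111100011110.

1101111100011110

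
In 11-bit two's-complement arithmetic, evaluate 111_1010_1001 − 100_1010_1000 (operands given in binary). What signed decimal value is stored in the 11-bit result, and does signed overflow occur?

769; no overflow

111_1010_1001 → 11110101001 = -87 (signed)
100_1010_1000 → 10010101000 = -856 (signed)
Subtract via negate-and-add: invert 10010101000 + 1 = 01101011000 (i.e. 856).
  11110101001
+ 01101011000
= 01100000001  (discard carry-out 1)
Result 01100000001: MSB = 0 → value 769.
Addends (after negating the subtrahend) have opposite signs, so signed overflow cannot occur.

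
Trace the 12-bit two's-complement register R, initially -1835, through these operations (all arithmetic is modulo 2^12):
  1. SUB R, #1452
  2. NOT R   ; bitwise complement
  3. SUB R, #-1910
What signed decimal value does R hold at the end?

Start: R = -1835 = 100011010101.
R = -1835 − 1452 = -3287; wraps to 809 = 001100101001
R = NOT 001100101001 = 110011010110 = -810
R = -810 − (-1910) = 1100 = 010001001100

1100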